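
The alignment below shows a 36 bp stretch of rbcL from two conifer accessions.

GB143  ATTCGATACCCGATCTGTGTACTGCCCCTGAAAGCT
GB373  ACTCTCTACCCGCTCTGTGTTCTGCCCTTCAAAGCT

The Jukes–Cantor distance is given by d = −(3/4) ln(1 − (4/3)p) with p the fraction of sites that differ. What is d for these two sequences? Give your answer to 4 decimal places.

0.2251

Mismatches occur at site 2 (T/C), site 5 (G/T), site 6 (A/C), site 13 (A/C), site 21 (A/T), site 28 (C/T), site 30 (G/C).
p = 7/36 = 0.194444.
d = −0.75 · ln(1 − (4/3)·0.194444) = −0.75 · ln(0.740741) = −0.75 · (-0.300104) = 0.2251.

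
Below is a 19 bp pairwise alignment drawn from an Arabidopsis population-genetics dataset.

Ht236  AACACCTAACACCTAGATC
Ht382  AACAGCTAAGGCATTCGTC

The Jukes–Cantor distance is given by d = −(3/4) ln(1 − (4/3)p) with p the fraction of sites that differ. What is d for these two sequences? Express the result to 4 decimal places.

The sequences differ at positions 5 (C/G), 10 (C/G), 11 (A/G), 13 (C/A), 15 (A/T), 16 (G/C), 17 (A/G).
p = 7/19 = 0.368421.
d = −0.75 · ln(1 − (4/3)·0.368421) = −0.75 · ln(0.508772) = −0.75 · (-0.675755) = 0.5068.

0.5068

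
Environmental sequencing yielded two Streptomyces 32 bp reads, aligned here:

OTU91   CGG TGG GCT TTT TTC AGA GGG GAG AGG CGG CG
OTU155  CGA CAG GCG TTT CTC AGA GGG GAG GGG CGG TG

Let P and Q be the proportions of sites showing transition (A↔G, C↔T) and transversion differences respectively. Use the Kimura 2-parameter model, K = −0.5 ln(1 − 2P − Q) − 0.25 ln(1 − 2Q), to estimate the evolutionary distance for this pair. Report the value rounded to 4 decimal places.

0.2768

Mismatches occur at site 3 (G/A, transition), site 4 (T/C, transition), site 5 (G/A, transition), site 9 (T/G, transversion), site 13 (T/C, transition), site 25 (A/G, transition), site 31 (C/T, transition).
Of the 7 differences, 6 transitions and 1 transversion over 32 sites: P = 6/32 = 0.187500, Q = 1/32 = 0.031250.
d = −0.5·ln(0.593750) − 0.25·ln(0.937500) = −0.5·(-0.521297) − 0.25·(-0.064539) = 0.2768.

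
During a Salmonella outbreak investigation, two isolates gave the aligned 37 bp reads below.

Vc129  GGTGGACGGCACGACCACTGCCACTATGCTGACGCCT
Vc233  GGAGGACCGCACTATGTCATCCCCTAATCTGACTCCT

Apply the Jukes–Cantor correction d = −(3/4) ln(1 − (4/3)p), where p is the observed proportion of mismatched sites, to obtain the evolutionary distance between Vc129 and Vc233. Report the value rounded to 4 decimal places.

0.4248

Differing sites — 3:T/A; 8:G/C; 13:G/T; 15:C/T; 16:C/G; 17:A/T; 19:T/A; 20:G/T; 23:A/C; 27:T/A; 28:G/T; 34:G/T.
p = 12/37 = 0.324324.
d = −0.75 · ln(1 − (4/3)·0.324324) = −0.75 · ln(0.567568) = −0.75 · (-0.566395) = 0.4248.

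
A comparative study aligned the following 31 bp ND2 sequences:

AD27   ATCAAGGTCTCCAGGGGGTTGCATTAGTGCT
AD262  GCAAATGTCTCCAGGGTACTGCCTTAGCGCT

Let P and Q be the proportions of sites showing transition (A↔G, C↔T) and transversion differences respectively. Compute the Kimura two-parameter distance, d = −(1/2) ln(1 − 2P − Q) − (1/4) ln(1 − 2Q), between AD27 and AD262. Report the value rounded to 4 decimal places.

0.3750

Differing sites — 1:A/G (Ti); 2:T/C (Ti); 3:C/A (Tv); 6:G/T (Tv); 17:G/T (Tv); 18:G/A (Ti); 19:T/C (Ti); 23:A/C (Tv); 28:T/C (Ti).
Of the 9 differences, 5 transitions and 4 transversions over 31 sites: P = 5/31 = 0.161290, Q = 4/31 = 0.129032.
d = −0.5·ln(0.548388) − 0.25·ln(0.741936) = −0.5·(-0.600772) − 0.25·(-0.298492) = 0.3750.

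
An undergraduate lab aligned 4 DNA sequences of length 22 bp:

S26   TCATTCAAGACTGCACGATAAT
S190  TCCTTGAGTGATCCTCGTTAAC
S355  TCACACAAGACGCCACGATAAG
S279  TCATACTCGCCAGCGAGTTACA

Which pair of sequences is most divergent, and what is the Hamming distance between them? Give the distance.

14

Pairwise Hamming distances:
  S26 vs S190: 10
  S26 vs S355: 5
  S26 vs S279: 10
  S190 vs S355: 12
  S190 vs S279: 14
  S355 vs S279: 11
The largest is 14, between S190 and S279.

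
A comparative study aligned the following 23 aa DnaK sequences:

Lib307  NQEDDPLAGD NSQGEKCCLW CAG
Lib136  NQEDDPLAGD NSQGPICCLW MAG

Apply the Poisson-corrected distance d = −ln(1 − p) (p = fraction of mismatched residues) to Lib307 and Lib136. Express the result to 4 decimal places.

Differing sites — 15:E/P; 16:K/I; 21:C/M.
p = 3/23 = 0.130435.
d = −ln(1 − 0.130435) = −ln(0.869565) = 0.1398.

0.1398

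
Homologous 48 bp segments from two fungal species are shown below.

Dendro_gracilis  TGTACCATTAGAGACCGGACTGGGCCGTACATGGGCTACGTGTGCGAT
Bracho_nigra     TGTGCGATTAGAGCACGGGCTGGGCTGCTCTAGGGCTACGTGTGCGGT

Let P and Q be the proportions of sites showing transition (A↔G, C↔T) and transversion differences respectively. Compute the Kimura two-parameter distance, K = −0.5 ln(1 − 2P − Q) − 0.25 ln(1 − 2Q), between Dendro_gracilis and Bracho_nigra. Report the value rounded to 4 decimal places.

Mismatches occur at site 4 (A↔G, transition), site 6 (C↔G, transversion), site 14 (A↔C, transversion), site 15 (C↔A, transversion), site 19 (A↔G, transition), site 26 (C↔T, transition), site 28 (T↔C, transition), site 29 (A↔T, transversion), site 31 (A↔T, transversion), site 32 (T↔A, transversion), site 47 (A↔G, transition).
Of the 11 differences, 5 transitions and 6 transversions over 48 sites: P = 5/48 = 0.104167, Q = 6/48 = 0.125000.
d = −0.5·ln(0.666666) − 0.25·ln(0.750000) = −0.5·(-0.405466) − 0.25·(-0.287682) = 0.2747.

0.2747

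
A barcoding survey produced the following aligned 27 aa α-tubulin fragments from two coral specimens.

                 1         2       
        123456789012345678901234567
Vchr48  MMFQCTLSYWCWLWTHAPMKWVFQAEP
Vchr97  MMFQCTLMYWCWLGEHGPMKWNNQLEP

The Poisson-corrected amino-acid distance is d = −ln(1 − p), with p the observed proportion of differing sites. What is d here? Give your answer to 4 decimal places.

0.3001

Mismatches occur at site 8 (S↔M), site 14 (W↔G), site 15 (T↔E), site 17 (A↔G), site 22 (V↔N), site 23 (F↔N), site 25 (A↔L).
p = 7/27 = 0.259259.
d = −ln(1 − 0.259259) = −ln(0.740741) = 0.3001.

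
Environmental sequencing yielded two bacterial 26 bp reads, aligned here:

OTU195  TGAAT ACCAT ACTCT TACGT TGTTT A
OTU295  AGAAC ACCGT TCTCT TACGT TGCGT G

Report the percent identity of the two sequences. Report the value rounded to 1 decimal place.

The sequences differ at positions 1 (T/A), 5 (T/C), 9 (A/G), 11 (A/T), 23 (T/C), 24 (T/G), 26 (A/G).
19 of the 26 sites match, so the percent identity is 19/26 × 100 = 73.1%.

73.1%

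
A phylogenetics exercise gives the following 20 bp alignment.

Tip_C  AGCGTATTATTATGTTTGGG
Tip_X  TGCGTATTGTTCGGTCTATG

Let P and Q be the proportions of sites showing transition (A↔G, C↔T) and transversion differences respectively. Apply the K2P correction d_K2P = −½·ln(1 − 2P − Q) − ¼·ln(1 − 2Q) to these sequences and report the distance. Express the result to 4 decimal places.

0.4743

The sequences differ at positions 1 (A/T, transversion), 9 (A/G, transition), 12 (A/C, transversion), 13 (T/G, transversion), 16 (T/C, transition), 18 (G/A, transition), 19 (G/T, transversion).
Of the 7 differences, 3 transitions and 4 transversions over 20 sites: P = 3/20 = 0.150000, Q = 4/20 = 0.200000.
d = −0.5·ln(0.500000) − 0.25·ln(0.600000) = −0.5·(-0.693147) − 0.25·(-0.510826) = 0.4743.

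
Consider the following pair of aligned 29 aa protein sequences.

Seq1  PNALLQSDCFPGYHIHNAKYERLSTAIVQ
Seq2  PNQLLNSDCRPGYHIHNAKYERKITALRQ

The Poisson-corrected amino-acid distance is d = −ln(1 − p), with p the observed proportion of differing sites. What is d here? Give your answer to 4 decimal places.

Mismatches occur at site 3 (A/Q), site 6 (Q/N), site 10 (F/R), site 23 (L/K), site 24 (S/I), site 27 (I/L), site 28 (V/R).
p = 7/29 = 0.241379.
d = −ln(1 − 0.241379) = −ln(0.758621) = 0.2763.

0.2763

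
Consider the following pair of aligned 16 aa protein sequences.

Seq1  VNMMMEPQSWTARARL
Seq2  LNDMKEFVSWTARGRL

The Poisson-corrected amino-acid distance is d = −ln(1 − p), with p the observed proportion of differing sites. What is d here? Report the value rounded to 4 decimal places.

0.4700

The sequences differ at positions 1 (V/L), 3 (M/D), 5 (M/K), 7 (P/F), 8 (Q/V), 14 (A/G).
p = 6/16 = 0.375000.
d = −ln(1 − 0.375000) = −ln(0.625000) = 0.4700.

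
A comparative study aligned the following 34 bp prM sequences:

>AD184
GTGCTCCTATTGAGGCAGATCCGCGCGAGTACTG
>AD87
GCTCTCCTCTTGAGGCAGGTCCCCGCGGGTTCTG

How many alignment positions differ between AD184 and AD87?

The sequences differ at positions 2 (T/C), 3 (G/T), 9 (A/C), 19 (A/G), 23 (G/C), 28 (A/G), 31 (A/T).
That gives 7 mismatches out of 34 aligned sites, so the Hamming distance is 7.

7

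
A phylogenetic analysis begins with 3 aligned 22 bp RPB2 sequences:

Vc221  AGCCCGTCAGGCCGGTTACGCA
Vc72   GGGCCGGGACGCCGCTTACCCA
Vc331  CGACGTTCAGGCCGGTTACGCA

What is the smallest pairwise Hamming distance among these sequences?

4

Pairwise Hamming distances:
  Vc221 vs Vc72: 7
  Vc221 vs Vc331: 4
  Vc72 vs Vc331: 9
The smallest is 4, between Vc221 and Vc331.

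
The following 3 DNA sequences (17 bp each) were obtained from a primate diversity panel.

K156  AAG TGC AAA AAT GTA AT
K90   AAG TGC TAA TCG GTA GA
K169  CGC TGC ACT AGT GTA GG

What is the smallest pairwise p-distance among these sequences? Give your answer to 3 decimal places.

Pairwise Hamming distances:
  K156 vs K90: 6
  K156 vs K169: 8
  K90 vs K169: 10
The smallest is 6 mismatches, between K156 and K90; p = 6/17 = 0.353.

0.353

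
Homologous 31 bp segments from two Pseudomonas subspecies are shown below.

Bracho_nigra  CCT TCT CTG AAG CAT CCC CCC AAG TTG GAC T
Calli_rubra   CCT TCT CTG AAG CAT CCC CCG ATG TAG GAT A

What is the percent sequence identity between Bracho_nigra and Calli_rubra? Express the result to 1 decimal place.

Differing sites — 21:C/G; 23:A/T; 26:T/A; 30:C/T; 31:T/A.
26 of the 31 sites match, so the percent identity is 26/31 × 100 = 83.9%.

83.9%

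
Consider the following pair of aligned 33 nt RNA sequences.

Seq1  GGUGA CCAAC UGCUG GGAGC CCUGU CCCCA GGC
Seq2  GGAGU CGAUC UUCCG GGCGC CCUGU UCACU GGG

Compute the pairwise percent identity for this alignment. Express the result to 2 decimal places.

Mismatches occur at site 3 (U↔A), site 5 (A↔U), site 7 (C↔G), site 9 (A↔U), site 12 (G↔U), site 14 (U↔C), site 18 (A↔C), site 26 (C↔U), site 28 (C↔A), site 30 (A↔U), site 33 (C↔G).
22 of the 33 sites match, so the percent identity is 22/33 × 100 = 66.67%.

66.67%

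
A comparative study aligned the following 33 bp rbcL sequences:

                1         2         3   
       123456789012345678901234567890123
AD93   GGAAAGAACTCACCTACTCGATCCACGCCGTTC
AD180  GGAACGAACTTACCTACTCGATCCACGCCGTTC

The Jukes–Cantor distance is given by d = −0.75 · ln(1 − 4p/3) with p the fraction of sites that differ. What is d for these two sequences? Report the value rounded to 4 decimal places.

0.0632

The sequences differ at positions 5 (A/C), 11 (C/T).
p = 2/33 = 0.060606.
d = −0.75 · ln(1 − (4/3)·0.060606) = −0.75 · ln(0.919192) = −0.75 · (-0.084260) = 0.0632.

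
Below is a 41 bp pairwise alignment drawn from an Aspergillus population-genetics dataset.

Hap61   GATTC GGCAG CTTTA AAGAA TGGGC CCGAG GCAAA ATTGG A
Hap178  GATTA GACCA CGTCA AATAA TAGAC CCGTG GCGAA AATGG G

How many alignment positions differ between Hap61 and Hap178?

The sequences differ at positions 5 (C/A), 7 (G/A), 9 (A/C), 10 (G/A), 12 (T/G), 14 (T/C), 18 (G/T), 22 (G/A), 24 (G/A), 29 (A/T), 33 (A/G), 37 (T/A), 41 (A/G).
That gives 13 mismatches out of 41 aligned sites, so the Hamming distance is 13.

13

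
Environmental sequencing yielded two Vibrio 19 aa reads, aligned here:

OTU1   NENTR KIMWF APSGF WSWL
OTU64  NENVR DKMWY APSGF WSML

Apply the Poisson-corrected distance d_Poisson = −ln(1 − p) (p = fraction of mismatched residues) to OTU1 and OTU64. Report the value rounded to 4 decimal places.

The sequences differ at positions 4 (T/V), 6 (K/D), 7 (I/K), 10 (F/Y), 18 (W/M).
p = 5/19 = 0.263158.
d = −ln(1 − 0.263158) = −ln(0.736842) = 0.3054.

0.3054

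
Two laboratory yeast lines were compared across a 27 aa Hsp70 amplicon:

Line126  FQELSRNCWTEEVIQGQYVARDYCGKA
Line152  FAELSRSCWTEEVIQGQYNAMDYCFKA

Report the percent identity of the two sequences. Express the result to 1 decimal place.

Mismatches occur at site 2 (Q↔A), site 7 (N↔S), site 19 (V↔N), site 21 (R↔M), site 25 (G↔F).
22 of the 27 sites match, so the percent identity is 22/27 × 100 = 81.5%.

81.5%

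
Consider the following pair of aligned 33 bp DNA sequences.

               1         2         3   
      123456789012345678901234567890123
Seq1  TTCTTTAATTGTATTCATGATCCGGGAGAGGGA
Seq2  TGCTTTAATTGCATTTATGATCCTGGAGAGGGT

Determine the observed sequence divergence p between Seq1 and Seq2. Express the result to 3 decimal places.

0.152

Mismatches occur at site 2 (T/G), site 12 (T/C), site 16 (C/T), site 24 (G/T), site 33 (A/T).
There are 5 differences over 33 sites, so p = 5/33 = 0.152.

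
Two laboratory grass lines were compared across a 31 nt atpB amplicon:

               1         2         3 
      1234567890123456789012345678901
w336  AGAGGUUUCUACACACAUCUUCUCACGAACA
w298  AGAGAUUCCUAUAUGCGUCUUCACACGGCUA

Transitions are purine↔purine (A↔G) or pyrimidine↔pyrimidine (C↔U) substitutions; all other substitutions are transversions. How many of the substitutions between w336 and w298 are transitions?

The sequences differ at positions 5 (G/A, transition), 8 (U/C, transition), 12 (C/U, transition), 14 (C/U, transition), 15 (A/G, transition), 17 (A/G, transition), 23 (U/A, transversion), 28 (A/G, transition), 29 (A/C, transversion), 30 (C/U, transition).
Of the 10 differences, 8 transitions and 2 transversions, so the answer is 8.

8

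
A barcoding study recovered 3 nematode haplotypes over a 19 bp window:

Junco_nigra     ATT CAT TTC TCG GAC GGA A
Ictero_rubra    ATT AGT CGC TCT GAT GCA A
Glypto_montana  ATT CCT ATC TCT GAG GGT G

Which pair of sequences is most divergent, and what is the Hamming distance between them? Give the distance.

Pairwise Hamming distances:
  Junco_nigra vs Ictero_rubra: 7
  Junco_nigra vs Glypto_montana: 6
  Ictero_rubra vs Glypto_montana: 8
The largest is 8, between Ictero_rubra and Glypto_montana.

8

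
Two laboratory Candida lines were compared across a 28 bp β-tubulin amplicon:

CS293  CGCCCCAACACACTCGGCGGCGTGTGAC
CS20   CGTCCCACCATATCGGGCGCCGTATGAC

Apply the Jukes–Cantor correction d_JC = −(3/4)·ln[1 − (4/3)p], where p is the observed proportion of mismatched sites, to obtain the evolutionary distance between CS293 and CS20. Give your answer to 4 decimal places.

0.3597

The sequences differ at positions 3 (C/T), 8 (A/C), 11 (C/T), 13 (C/T), 14 (T/C), 15 (C/G), 20 (G/C), 24 (G/A).
p = 8/28 = 0.285714.
d = −0.75 · ln(1 − (4/3)·0.285714) = −0.75 · ln(0.619048) = −0.75 · (-0.479572) = 0.3597.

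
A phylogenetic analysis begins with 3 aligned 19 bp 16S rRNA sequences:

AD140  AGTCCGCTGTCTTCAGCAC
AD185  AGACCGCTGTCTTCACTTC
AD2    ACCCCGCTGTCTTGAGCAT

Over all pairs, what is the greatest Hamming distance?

7

Pairwise Hamming distances:
  AD140 vs AD185: 4
  AD140 vs AD2: 4
  AD185 vs AD2: 7
The largest is 7, between AD185 and AD2.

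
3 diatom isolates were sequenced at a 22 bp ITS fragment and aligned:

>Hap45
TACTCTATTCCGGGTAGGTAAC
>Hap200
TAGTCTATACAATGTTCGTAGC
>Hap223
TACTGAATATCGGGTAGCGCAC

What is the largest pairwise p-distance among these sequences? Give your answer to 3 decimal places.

Pairwise Hamming distances:
  Hap45 vs Hap200: 8
  Hap45 vs Hap223: 7
  Hap200 vs Hap223: 13
The largest is 13 mismatches, between Hap200 and Hap223; p = 13/22 = 0.591.

0.591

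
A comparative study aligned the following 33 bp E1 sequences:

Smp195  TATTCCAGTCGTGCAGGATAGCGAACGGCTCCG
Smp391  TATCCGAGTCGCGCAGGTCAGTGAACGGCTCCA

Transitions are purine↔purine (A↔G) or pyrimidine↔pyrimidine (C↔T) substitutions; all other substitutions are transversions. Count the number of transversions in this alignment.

Differing sites — 4:T/C (Ti); 6:C/G (Tv); 12:T/C (Ti); 18:A/T (Tv); 19:T/C (Ti); 22:C/T (Ti); 33:G/A (Ti).
Of the 7 differences, 5 transitions and 2 transversions, so the answer is 2.

2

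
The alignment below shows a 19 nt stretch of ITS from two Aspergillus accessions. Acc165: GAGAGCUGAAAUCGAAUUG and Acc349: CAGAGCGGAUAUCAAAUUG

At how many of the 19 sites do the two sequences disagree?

Mismatches occur at site 1 (G/C), site 7 (U/G), site 10 (A/U), site 14 (G/A).
That gives 4 mismatches out of 19 aligned sites, so the Hamming distance is 4.

4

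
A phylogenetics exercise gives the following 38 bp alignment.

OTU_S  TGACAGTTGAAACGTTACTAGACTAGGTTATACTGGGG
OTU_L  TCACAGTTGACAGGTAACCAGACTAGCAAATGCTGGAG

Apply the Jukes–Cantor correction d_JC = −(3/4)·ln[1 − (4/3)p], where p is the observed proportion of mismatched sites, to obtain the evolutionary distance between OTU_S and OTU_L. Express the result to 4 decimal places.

0.3241

Mismatches occur at site 2 (G↔C), site 11 (A↔C), site 13 (C↔G), site 16 (T↔A), site 19 (T↔C), site 27 (G↔C), site 28 (T↔A), site 29 (T↔A), site 32 (A↔G), site 37 (G↔A).
p = 10/38 = 0.263158.
d = −0.75 · ln(1 − (4/3)·0.263158) = −0.75 · ln(0.649123) = −0.75 · (-0.432133) = 0.3241.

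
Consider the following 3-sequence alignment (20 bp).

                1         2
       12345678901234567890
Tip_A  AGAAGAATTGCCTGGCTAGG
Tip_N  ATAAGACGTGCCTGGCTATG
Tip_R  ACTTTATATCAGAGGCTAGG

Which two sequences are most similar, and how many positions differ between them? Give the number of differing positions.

4

Pairwise Hamming distances:
  Tip_A vs Tip_N: 4
  Tip_A vs Tip_R: 10
  Tip_N vs Tip_R: 11
The smallest is 4, between Tip_A and Tip_N.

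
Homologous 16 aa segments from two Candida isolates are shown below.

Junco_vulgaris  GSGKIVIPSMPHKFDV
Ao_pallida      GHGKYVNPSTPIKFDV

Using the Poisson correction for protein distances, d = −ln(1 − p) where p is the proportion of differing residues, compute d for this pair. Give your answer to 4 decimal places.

0.3747

Differing sites — 2:S/H; 5:I/Y; 7:I/N; 10:M/T; 12:H/I.
p = 5/16 = 0.312500.
d = −ln(1 − 0.312500) = −ln(0.687500) = 0.3747.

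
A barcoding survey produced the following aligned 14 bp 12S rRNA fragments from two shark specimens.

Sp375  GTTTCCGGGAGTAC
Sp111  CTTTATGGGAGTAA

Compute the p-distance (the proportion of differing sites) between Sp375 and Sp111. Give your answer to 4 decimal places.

Mismatches occur at site 1 (G/C), site 5 (C/A), site 6 (C/T), site 14 (C/A).
There are 4 differences over 14 sites, so p = 4/14 = 0.2857.

0.2857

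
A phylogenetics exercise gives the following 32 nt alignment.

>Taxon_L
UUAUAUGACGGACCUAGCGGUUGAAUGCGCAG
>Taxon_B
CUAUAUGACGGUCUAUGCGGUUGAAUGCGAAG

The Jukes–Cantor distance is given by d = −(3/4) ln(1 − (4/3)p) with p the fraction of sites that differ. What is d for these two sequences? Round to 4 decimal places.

Differing sites — 1:U/C; 12:A/U; 14:C/U; 15:U/A; 16:A/U; 30:C/A.
p = 6/32 = 0.187500.
d = −0.75 · ln(1 − (4/3)·0.187500) = −0.75 · ln(0.750000) = −0.75 · (-0.287682) = 0.2158.

0.2158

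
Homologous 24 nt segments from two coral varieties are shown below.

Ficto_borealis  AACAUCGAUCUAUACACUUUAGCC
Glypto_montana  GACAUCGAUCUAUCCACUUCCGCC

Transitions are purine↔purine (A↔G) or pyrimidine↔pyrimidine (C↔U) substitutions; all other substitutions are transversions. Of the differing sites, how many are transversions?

The sequences differ at positions 1 (A/G, transition), 14 (A/C, transversion), 20 (U/C, transition), 21 (A/C, transversion).
Of the 4 differences, 2 transitions and 2 transversions, so the answer is 2.

2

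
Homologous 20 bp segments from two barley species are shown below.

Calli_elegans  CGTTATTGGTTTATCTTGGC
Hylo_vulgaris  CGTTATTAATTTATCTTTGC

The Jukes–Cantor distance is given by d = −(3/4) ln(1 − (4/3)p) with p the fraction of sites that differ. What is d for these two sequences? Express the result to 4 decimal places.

0.1674

Mismatches occur at site 8 (G↔A), site 9 (G↔A), site 18 (G↔T).
p = 3/20 = 0.150000.
d = −0.75 · ln(1 − (4/3)·0.150000) = −0.75 · ln(0.800000) = −0.75 · (-0.223144) = 0.1674.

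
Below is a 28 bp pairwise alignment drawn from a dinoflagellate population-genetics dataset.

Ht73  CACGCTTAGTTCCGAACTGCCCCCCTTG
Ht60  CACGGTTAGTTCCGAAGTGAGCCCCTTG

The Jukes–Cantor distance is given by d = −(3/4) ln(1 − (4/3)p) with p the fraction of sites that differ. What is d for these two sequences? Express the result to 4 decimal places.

0.1585

The sequences differ at positions 5 (C/G), 17 (C/G), 20 (C/A), 21 (C/G).
p = 4/28 = 0.142857.
d = −0.75 · ln(1 − (4/3)·0.142857) = −0.75 · ln(0.809524) = −0.75 · (-0.211309) = 0.1585.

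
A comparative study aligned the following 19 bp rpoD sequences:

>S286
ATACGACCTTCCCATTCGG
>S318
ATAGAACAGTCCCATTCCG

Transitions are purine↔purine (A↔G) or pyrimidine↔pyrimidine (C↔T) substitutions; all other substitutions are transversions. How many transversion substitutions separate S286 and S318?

The sequences differ at positions 4 (C/G, transversion), 5 (G/A, transition), 8 (C/A, transversion), 9 (T/G, transversion), 18 (G/C, transversion).
Of the 5 differences, 1 transition and 4 transversions, so the answer is 4.

4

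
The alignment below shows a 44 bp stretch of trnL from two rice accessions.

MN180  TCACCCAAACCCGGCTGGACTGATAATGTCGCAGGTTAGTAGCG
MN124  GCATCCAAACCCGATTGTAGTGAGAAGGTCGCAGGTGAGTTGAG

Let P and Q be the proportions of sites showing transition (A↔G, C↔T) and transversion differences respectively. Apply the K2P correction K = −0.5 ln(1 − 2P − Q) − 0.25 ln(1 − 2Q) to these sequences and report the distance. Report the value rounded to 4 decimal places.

The sequences differ at positions 1 (T/G, transversion), 4 (C/T, transition), 14 (G/A, transition), 15 (C/T, transition), 18 (G/T, transversion), 20 (C/G, transversion), 24 (T/G, transversion), 27 (T/G, transversion), 37 (T/G, transversion), 41 (A/T, transversion), 43 (C/A, transversion).
Of the 11 differences, 3 transitions and 8 transversions over 44 sites: P = 3/44 = 0.068182, Q = 8/44 = 0.181818.
d = −0.5·ln(0.681818) − 0.25·ln(0.636364) = −0.5·(-0.382993) − 0.25·(-0.451985) = 0.3045.

0.3045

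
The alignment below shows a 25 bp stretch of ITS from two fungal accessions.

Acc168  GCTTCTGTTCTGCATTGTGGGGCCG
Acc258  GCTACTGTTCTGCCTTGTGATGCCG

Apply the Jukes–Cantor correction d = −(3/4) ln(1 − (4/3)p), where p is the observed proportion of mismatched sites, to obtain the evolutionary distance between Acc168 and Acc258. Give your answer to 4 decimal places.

0.1800

Mismatches occur at site 4 (T↔A), site 14 (A↔C), site 20 (G↔A), site 21 (G↔T).
p = 4/25 = 0.160000.
d = −0.75 · ln(1 − (4/3)·0.160000) = −0.75 · ln(0.786667) = −0.75 · (-0.239950) = 0.1800.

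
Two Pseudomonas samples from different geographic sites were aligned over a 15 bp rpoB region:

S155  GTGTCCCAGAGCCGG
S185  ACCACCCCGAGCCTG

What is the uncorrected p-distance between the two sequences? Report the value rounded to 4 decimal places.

0.4000

Differing sites — 1:G/A; 2:T/C; 3:G/C; 4:T/A; 8:A/C; 14:G/T.
There are 6 differences over 15 sites, so p = 6/15 = 0.4000.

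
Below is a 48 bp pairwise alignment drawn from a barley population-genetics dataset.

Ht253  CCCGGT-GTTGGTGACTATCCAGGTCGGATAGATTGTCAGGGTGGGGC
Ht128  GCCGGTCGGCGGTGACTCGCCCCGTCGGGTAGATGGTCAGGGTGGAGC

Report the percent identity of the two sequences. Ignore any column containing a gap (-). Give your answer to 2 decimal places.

Excluding the 1 gap column leaves 47 comparable sites.
Differing sites — 1:C/G; 9:T/G; 10:T/C; 18:A/C; 19:T/G; 22:A/C; 23:G/C; 29:A/G; 35:T/G; 46:G/A.
37 of the 47 comparable sites match, so the percent identity is 37/47 × 100 = 78.72%.

78.72%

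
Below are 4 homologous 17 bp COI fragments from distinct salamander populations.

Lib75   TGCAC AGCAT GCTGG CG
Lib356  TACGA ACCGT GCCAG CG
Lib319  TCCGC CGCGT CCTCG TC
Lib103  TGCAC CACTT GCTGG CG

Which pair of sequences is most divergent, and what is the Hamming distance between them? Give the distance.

Pairwise Hamming distances:
  Lib75 vs Lib356: 7
  Lib75 vs Lib319: 8
  Lib75 vs Lib103: 3
  Lib356 vs Lib319: 9
  Lib356 vs Lib103: 8
  Lib319 vs Lib103: 8
The largest is 9, between Lib356 and Lib319.

9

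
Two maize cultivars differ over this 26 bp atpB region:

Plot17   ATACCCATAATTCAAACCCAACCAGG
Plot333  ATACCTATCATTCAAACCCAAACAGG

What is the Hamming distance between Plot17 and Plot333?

3

Differing sites — 6:C/T; 9:A/C; 22:C/A.
That gives 3 mismatches out of 26 aligned sites, so the Hamming distance is 3.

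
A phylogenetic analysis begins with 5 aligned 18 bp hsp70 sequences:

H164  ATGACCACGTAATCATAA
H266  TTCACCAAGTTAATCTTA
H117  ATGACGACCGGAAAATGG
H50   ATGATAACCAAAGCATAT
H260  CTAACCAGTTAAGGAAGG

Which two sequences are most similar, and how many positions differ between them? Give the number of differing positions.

6

Pairwise Hamming distances:
  H164 vs H266: 8
  H164 vs H117: 8
  H164 vs H50: 6
  H164 vs H260: 9
  H266 vs H117: 11
  H266 vs H50: 13
  H266 vs H260: 11
  H117 vs H50: 8
  H117 vs H260: 10
  H50 vs H260: 11
The smallest is 6, between H164 and H50.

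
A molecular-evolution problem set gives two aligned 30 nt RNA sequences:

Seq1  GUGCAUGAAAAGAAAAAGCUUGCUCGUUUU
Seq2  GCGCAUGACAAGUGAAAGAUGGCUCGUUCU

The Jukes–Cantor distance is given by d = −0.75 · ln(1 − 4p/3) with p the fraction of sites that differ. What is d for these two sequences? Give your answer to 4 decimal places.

0.2795

Differing sites — 2:U/C; 9:A/C; 13:A/U; 14:A/G; 19:C/A; 21:U/G; 29:U/C.
p = 7/30 = 0.233333.
d = −0.75 · ln(1 − (4/3)·0.233333) = −0.75 · ln(0.688889) = −0.75 · (-0.372675) = 0.2795.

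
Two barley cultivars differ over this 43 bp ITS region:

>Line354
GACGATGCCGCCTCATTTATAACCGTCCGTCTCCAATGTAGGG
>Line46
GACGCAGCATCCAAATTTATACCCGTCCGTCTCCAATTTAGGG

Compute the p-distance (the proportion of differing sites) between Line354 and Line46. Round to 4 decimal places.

0.1860

Mismatches occur at site 5 (A↔C), site 6 (T↔A), site 9 (C↔A), site 10 (G↔T), site 13 (T↔A), site 14 (C↔A), site 22 (A↔C), site 38 (G↔T).
There are 8 differences over 43 sites, so p = 8/43 = 0.1860.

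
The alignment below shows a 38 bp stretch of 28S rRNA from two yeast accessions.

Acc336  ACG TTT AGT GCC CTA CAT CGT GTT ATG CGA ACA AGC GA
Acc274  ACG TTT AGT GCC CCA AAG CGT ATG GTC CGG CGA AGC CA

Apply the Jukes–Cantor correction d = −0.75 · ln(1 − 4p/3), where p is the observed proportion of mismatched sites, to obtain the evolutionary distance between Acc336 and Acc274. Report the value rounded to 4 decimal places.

Differing sites — 14:T/C; 16:C/A; 18:T/G; 22:G/A; 24:T/G; 25:A/G; 27:G/C; 30:A/G; 31:A/C; 32:C/G; 37:G/C.
p = 11/38 = 0.289474.
d = −0.75 · ln(1 − (4/3)·0.289474) = −0.75 · ln(0.614035) = −0.75 · (-0.487703) = 0.3658.

0.3658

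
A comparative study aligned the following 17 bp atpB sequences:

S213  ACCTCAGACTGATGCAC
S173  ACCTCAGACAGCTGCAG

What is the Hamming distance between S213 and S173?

3

The sequences differ at positions 10 (T/A), 12 (A/C), 17 (C/G).
That gives 3 mismatches out of 17 aligned sites, so the Hamming distance is 3.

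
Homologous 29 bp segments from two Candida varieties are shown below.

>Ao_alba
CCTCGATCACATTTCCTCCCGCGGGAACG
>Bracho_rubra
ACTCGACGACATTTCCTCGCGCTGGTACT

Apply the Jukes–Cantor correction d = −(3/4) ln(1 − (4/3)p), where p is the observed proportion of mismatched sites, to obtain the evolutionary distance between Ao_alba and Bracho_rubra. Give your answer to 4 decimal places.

0.2913

Mismatches occur at site 1 (C/A), site 7 (T/C), site 8 (C/G), site 19 (C/G), site 23 (G/T), site 26 (A/T), site 29 (G/T).
p = 7/29 = 0.241379.
d = −0.75 · ln(1 − (4/3)·0.241379) = −0.75 · ln(0.678161) = −0.75 · (-0.388371) = 0.2913.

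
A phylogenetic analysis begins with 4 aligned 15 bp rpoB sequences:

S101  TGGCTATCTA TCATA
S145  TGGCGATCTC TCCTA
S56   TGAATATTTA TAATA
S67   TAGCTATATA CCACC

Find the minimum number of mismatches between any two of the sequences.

3

Pairwise Hamming distances:
  S101 vs S145: 3
  S101 vs S56: 4
  S101 vs S67: 5
  S145 vs S56: 7
  S145 vs S67: 8
  S56 vs S67: 8
The smallest is 3, between S101 and S145.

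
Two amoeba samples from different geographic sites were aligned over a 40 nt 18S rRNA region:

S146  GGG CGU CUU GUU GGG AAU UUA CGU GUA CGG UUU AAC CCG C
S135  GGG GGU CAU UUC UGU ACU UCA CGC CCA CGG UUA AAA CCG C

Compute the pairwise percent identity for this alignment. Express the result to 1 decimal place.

Differing sites — 4:C/G; 8:U/A; 10:G/U; 12:U/C; 13:G/U; 15:G/U; 17:A/C; 20:U/C; 24:U/C; 25:G/C; 26:U/C; 33:U/A; 36:C/A.
27 of the 40 sites match, so the percent identity is 27/40 × 100 = 67.5%.

67.5%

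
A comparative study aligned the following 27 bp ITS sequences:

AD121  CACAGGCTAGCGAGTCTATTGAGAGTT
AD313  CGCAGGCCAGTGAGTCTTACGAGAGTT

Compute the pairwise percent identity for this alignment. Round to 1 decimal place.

Differing sites — 2:A/G; 8:T/C; 11:C/T; 18:A/T; 19:T/A; 20:T/C.
21 of the 27 sites match, so the percent identity is 21/27 × 100 = 77.8%.

77.8%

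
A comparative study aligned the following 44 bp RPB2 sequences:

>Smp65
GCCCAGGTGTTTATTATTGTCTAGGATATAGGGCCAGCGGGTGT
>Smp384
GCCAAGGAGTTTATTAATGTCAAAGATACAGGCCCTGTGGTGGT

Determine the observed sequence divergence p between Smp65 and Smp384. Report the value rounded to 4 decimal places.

Mismatches occur at site 4 (C→A), site 8 (T→A), site 17 (T→A), site 22 (T→A), site 24 (G→A), site 29 (T→C), site 33 (G→C), site 36 (A→T), site 38 (C→T), site 41 (G→T), site 42 (T→G).
There are 11 differences over 44 sites, so p = 11/44 = 0.2500.

0.2500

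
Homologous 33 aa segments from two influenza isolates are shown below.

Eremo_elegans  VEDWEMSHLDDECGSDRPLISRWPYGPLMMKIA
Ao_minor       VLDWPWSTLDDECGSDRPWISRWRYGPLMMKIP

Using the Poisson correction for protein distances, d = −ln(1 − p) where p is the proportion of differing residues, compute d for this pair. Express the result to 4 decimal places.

The sequences differ at positions 2 (E/L), 5 (E/P), 6 (M/W), 8 (H/T), 19 (L/W), 24 (P/R), 33 (A/P).
p = 7/33 = 0.212121.
d = −ln(1 − 0.212121) = −ln(0.787879) = 0.2384.

0.2384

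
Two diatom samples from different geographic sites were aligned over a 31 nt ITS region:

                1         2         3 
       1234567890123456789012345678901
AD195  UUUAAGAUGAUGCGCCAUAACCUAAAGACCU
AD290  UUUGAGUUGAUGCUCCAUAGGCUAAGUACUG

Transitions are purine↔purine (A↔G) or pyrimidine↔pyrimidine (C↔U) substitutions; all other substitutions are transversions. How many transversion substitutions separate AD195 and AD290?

5

The sequences differ at positions 4 (A/G, transition), 7 (A/U, transversion), 14 (G/U, transversion), 20 (A/G, transition), 21 (C/G, transversion), 26 (A/G, transition), 27 (G/U, transversion), 30 (C/U, transition), 31 (U/G, transversion).
Of the 9 differences, 4 transitions and 5 transversions, so the answer is 5.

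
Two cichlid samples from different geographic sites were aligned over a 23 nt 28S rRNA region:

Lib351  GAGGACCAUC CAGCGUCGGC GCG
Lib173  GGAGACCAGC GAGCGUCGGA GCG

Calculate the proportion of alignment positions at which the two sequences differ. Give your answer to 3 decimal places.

The sequences differ at positions 2 (A/G), 3 (G/A), 9 (U/G), 11 (C/G), 20 (C/A).
There are 5 differences over 23 sites, so p = 5/23 = 0.217.

0.217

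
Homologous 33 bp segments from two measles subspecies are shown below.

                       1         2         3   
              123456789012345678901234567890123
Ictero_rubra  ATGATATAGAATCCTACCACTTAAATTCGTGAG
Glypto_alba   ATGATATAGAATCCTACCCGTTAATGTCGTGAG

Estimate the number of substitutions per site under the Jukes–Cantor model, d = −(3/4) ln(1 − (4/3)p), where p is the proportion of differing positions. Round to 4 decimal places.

The sequences differ at positions 19 (A/C), 20 (C/G), 25 (A/T), 26 (T/G).
p = 4/33 = 0.121212.
d = −0.75 · ln(1 − (4/3)·0.121212) = −0.75 · ln(0.838384) = −0.75 · (-0.176279) = 0.1322.

0.1322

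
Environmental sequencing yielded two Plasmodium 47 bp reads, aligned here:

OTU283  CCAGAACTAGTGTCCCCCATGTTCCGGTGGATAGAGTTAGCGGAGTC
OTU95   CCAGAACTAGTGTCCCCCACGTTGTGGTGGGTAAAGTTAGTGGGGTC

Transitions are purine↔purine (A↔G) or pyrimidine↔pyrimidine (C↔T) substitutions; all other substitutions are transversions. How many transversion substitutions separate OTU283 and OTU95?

1

Differing sites — 20:T/C (Ti); 24:C/G (Tv); 25:C/T (Ti); 31:A/G (Ti); 34:G/A (Ti); 41:C/T (Ti); 44:A/G (Ti).
Of the 7 differences, 6 transitions and 1 transversion, so the answer is 1.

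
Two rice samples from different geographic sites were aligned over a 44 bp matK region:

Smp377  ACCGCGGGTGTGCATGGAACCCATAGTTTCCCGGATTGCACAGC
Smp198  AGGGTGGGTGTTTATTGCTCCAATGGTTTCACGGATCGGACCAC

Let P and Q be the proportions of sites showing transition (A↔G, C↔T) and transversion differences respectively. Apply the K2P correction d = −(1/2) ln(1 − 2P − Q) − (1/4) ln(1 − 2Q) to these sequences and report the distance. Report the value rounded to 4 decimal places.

0.4546

The sequences differ at positions 2 (C/G, transversion), 3 (C/G, transversion), 5 (C/T, transition), 12 (G/T, transversion), 13 (C/T, transition), 16 (G/T, transversion), 18 (A/C, transversion), 19 (A/T, transversion), 22 (C/A, transversion), 25 (A/G, transition), 31 (C/A, transversion), 37 (T/C, transition), 39 (C/G, transversion), 42 (A/C, transversion), 43 (G/A, transition).
Of the 15 differences, 5 transitions and 10 transversions over 44 sites: P = 5/44 = 0.113636, Q = 10/44 = 0.227273.
d = −0.5·ln(0.545455) − 0.25·ln(0.545454) = −0.5·(-0.606135) − 0.25·(-0.606137) = 0.4546.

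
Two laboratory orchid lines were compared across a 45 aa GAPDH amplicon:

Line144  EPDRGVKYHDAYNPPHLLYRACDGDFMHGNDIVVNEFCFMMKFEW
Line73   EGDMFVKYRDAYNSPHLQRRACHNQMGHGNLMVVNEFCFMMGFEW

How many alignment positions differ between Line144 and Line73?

15

The sequences differ at positions 2 (P/G), 4 (R/M), 5 (G/F), 9 (H/R), 14 (P/S), 18 (L/Q), 19 (Y/R), 23 (D/H), 24 (G/N), 25 (D/Q), 26 (F/M), 27 (M/G), 31 (D/L), 32 (I/M), 42 (K/G).
That gives 15 mismatches out of 45 aligned sites, so the Hamming distance is 15.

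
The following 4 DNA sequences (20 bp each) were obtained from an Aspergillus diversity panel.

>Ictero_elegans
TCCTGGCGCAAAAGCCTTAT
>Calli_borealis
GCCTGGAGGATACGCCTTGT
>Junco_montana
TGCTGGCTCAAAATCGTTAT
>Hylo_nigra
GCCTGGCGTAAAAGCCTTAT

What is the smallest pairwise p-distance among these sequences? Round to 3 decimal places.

0.100

Pairwise Hamming distances:
  Ictero_elegans vs Calli_borealis: 6
  Ictero_elegans vs Junco_montana: 4
  Ictero_elegans vs Hylo_nigra: 2
  Calli_borealis vs Junco_montana: 10
  Calli_borealis vs Hylo_nigra: 5
  Junco_montana vs Hylo_nigra: 6
The smallest is 2 mismatches, between Ictero_elegans and Hylo_nigra; p = 2/20 = 0.100.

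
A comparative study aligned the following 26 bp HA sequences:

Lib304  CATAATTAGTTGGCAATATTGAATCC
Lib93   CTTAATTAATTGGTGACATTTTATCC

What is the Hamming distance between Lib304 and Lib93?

The sequences differ at positions 2 (A/T), 9 (G/A), 14 (C/T), 15 (A/G), 17 (T/C), 21 (G/T), 22 (A/T).
That gives 7 mismatches out of 26 aligned sites, so the Hamming distance is 7.

7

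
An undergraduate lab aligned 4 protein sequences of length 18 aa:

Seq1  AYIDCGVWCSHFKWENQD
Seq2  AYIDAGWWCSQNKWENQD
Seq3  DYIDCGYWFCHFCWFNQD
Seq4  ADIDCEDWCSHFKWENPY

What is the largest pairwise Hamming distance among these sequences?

Pairwise Hamming distances:
  Seq1 vs Seq2: 4
  Seq1 vs Seq3: 6
  Seq1 vs Seq4: 5
  Seq2 vs Seq3: 9
  Seq2 vs Seq4: 8
  Seq3 vs Seq4: 10
The largest is 10, between Seq3 and Seq4.

10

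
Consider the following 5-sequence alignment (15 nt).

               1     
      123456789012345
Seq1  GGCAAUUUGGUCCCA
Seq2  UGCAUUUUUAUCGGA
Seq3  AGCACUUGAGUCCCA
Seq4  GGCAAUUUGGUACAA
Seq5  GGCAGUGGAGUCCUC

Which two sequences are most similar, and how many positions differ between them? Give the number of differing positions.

Pairwise Hamming distances:
  Seq1 vs Seq2: 6
  Seq1 vs Seq3: 4
  Seq1 vs Seq4: 2
  Seq1 vs Seq5: 6
  Seq2 vs Seq3: 7
  Seq2 vs Seq4: 7
  Seq2 vs Seq5: 9
  Seq3 vs Seq4: 6
  Seq3 vs Seq5: 5
  Seq4 vs Seq5: 7
The smallest is 2, between Seq1 and Seq4.

2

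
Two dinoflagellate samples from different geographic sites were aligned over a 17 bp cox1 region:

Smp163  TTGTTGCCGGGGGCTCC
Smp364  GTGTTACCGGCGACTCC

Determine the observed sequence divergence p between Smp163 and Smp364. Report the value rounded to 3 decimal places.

0.235

The sequences differ at positions 1 (T/G), 6 (G/A), 11 (G/C), 13 (G/A).
There are 4 differences over 17 sites, so p = 4/17 = 0.235.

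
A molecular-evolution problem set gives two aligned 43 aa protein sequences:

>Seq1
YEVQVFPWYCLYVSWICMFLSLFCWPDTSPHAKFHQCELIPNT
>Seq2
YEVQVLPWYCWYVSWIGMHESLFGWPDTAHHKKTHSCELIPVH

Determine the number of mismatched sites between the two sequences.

13

Differing sites — 6:F/L; 11:L/W; 17:C/G; 19:F/H; 20:L/E; 24:C/G; 29:S/A; 30:P/H; 32:A/K; 34:F/T; 36:Q/S; 42:N/V; 43:T/H.
That gives 13 mismatches out of 43 aligned sites, so the Hamming distance is 13.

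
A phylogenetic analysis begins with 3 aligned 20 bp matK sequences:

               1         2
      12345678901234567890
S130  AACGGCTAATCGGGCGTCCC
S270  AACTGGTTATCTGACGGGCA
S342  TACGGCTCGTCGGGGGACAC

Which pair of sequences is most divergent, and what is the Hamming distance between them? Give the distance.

12

Pairwise Hamming distances:
  S130 vs S270: 8
  S130 vs S342: 6
  S270 vs S342: 12
The largest is 12, between S270 and S342.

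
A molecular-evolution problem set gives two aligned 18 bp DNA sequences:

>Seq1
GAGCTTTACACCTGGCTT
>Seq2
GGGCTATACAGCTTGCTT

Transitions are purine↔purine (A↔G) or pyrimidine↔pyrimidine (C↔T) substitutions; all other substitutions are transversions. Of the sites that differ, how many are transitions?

Mismatches occur at site 2 (A↔G, transition), site 6 (T↔A, transversion), site 11 (C↔G, transversion), site 14 (G↔T, transversion).
Of the 4 differences, 1 transition and 3 transversions, so the answer is 1.

1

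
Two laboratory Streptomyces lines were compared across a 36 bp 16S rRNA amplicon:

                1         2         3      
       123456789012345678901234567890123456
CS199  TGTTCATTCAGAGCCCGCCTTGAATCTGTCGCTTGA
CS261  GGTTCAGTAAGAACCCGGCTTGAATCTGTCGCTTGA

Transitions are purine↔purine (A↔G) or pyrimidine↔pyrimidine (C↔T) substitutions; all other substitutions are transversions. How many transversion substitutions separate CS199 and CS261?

4

The sequences differ at positions 1 (T/G, transversion), 7 (T/G, transversion), 9 (C/A, transversion), 13 (G/A, transition), 18 (C/G, transversion).
Of the 5 differences, 1 transition and 4 transversions, so the answer is 4.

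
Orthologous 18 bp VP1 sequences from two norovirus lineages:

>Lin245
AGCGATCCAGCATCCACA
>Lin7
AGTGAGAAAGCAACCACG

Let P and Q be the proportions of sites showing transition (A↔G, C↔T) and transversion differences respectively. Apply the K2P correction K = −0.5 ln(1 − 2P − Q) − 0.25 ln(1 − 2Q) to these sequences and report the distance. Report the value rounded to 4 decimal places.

0.4408

Differing sites — 3:C/T (Ti); 6:T/G (Tv); 7:C/A (Tv); 8:C/A (Tv); 13:T/A (Tv); 18:A/G (Ti).
Of the 6 differences, 2 transitions and 4 transversions over 18 sites: P = 2/18 = 0.111111, Q = 4/18 = 0.222222.
d = −0.5·ln(0.555556) − 0.25·ln(0.555556) = −0.5·(-0.587786) − 0.25·(-0.587786) = 0.4408.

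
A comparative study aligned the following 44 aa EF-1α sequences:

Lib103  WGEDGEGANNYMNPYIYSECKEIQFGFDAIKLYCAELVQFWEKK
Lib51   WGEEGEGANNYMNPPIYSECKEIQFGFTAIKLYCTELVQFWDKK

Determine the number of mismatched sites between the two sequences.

5

Differing sites — 4:D/E; 15:Y/P; 28:D/T; 35:A/T; 42:E/D.
That gives 5 mismatches out of 44 aligned sites, so the Hamming distance is 5.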